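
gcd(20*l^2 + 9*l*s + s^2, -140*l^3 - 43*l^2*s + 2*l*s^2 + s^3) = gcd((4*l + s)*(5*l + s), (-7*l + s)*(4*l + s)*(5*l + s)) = 20*l^2 + 9*l*s + s^2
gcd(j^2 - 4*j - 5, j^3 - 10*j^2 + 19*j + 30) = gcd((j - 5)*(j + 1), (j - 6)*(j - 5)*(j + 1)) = j^2 - 4*j - 5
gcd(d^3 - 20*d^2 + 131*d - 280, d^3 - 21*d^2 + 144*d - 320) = d^2 - 13*d + 40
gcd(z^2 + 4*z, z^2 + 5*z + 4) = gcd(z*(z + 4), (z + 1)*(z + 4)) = z + 4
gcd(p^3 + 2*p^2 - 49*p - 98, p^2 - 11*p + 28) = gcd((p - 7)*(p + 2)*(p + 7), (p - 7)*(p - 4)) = p - 7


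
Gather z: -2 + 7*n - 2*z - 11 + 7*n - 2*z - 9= 14*n - 4*z - 22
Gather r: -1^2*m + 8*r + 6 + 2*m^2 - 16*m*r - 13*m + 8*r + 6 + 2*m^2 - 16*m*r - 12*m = 4*m^2 - 26*m + r*(16 - 32*m) + 12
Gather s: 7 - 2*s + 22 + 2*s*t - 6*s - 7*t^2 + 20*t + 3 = s*(2*t - 8) - 7*t^2 + 20*t + 32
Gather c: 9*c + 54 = 9*c + 54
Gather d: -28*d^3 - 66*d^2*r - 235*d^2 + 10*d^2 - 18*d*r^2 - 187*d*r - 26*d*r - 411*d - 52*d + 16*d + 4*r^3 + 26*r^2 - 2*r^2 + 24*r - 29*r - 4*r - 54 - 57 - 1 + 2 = -28*d^3 + d^2*(-66*r - 225) + d*(-18*r^2 - 213*r - 447) + 4*r^3 + 24*r^2 - 9*r - 110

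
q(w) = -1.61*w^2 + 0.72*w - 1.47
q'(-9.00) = 29.70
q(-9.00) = -138.36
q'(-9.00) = 29.70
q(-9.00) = -138.36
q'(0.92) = -2.24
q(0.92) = -2.17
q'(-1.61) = 5.90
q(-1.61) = -6.80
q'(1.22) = -3.21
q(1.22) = -2.99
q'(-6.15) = 20.52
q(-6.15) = -66.79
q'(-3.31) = 11.38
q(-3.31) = -21.49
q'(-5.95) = 19.88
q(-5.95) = -62.75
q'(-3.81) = 12.99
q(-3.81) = -27.58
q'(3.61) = -10.90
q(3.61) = -19.85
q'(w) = 0.72 - 3.22*w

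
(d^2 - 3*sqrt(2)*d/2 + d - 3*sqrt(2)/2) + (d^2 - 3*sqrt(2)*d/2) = 2*d^2 - 3*sqrt(2)*d + d - 3*sqrt(2)/2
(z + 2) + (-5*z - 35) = -4*z - 33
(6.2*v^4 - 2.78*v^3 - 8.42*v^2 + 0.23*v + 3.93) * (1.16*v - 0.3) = 7.192*v^5 - 5.0848*v^4 - 8.9332*v^3 + 2.7928*v^2 + 4.4898*v - 1.179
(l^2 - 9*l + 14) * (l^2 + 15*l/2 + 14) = l^4 - 3*l^3/2 - 79*l^2/2 - 21*l + 196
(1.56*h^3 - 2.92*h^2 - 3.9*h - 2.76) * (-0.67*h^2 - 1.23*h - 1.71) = -1.0452*h^5 + 0.0376000000000001*h^4 + 3.537*h^3 + 11.6394*h^2 + 10.0638*h + 4.7196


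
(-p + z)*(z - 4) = -p*z + 4*p + z^2 - 4*z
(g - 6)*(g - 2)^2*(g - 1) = g^4 - 11*g^3 + 38*g^2 - 52*g + 24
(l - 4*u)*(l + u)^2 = l^3 - 2*l^2*u - 7*l*u^2 - 4*u^3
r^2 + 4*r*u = r*(r + 4*u)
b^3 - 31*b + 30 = (b - 5)*(b - 1)*(b + 6)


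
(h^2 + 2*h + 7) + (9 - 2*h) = h^2 + 16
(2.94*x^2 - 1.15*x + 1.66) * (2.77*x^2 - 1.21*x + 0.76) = 8.1438*x^4 - 6.7429*x^3 + 8.2241*x^2 - 2.8826*x + 1.2616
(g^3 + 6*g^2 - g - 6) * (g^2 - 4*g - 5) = g^5 + 2*g^4 - 30*g^3 - 32*g^2 + 29*g + 30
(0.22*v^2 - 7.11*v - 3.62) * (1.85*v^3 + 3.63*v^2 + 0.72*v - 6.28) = 0.407*v^5 - 12.3549*v^4 - 32.3479*v^3 - 19.6414*v^2 + 42.0444*v + 22.7336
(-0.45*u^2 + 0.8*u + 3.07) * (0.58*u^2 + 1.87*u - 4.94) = -0.261*u^4 - 0.3775*u^3 + 5.4996*u^2 + 1.7889*u - 15.1658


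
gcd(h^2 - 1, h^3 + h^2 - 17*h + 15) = h - 1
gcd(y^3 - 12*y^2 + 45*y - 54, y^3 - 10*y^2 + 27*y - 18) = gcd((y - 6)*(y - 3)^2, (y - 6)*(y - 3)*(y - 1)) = y^2 - 9*y + 18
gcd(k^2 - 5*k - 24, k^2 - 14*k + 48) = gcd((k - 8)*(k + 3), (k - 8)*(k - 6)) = k - 8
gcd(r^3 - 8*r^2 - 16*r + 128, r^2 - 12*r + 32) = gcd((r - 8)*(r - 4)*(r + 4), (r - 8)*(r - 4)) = r^2 - 12*r + 32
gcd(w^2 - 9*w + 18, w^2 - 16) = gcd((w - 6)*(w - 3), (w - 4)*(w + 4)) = 1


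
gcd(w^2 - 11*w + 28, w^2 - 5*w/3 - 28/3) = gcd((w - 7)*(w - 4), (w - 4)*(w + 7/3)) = w - 4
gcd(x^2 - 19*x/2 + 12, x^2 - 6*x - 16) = x - 8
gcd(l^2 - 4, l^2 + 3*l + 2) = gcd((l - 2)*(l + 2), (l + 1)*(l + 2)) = l + 2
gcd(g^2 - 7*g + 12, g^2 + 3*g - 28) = g - 4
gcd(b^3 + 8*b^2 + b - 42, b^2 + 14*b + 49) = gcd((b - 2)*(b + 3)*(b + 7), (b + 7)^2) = b + 7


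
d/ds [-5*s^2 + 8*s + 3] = 8 - 10*s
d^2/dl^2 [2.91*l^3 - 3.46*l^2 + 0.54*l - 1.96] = 17.46*l - 6.92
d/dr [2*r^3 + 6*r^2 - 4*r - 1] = 6*r^2 + 12*r - 4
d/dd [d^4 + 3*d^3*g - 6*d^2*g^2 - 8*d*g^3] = 4*d^3 + 9*d^2*g - 12*d*g^2 - 8*g^3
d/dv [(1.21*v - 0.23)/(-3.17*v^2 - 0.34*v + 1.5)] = (3.8357*v^2 - 1.4582*v + 1.7368)/(10.0489*v^4 + 2.1556*v^3 - 9.3944*v^2 - 1.02*v + 2.25)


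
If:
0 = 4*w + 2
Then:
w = -1/2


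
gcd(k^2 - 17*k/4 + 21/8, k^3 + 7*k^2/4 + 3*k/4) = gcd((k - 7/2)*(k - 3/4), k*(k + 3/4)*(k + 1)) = 1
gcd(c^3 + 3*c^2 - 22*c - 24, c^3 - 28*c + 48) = c^2 + 2*c - 24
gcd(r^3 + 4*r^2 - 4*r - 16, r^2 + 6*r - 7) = 1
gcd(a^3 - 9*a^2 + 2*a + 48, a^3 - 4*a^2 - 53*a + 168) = a^2 - 11*a + 24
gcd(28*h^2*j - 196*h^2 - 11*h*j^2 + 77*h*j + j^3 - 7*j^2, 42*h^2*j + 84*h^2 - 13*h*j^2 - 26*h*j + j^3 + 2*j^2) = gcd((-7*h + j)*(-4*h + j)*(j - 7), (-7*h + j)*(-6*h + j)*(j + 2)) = 7*h - j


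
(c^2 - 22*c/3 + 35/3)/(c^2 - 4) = (3*c^2 - 22*c + 35)/(3*(c^2 - 4))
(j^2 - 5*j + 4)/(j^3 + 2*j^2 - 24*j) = (j - 1)/(j*(j + 6))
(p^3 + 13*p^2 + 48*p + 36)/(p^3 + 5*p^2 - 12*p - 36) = (p^2 + 7*p + 6)/(p^2 - p - 6)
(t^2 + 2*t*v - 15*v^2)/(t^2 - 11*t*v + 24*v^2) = (t + 5*v)/(t - 8*v)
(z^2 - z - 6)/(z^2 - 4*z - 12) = (z - 3)/(z - 6)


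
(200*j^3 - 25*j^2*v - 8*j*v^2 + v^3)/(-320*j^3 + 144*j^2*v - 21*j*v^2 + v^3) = (5*j + v)/(-8*j + v)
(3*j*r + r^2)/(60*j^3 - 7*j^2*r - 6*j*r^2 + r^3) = r/(20*j^2 - 9*j*r + r^2)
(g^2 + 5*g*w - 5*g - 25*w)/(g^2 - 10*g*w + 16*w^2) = (g^2 + 5*g*w - 5*g - 25*w)/(g^2 - 10*g*w + 16*w^2)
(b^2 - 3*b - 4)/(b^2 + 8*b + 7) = (b - 4)/(b + 7)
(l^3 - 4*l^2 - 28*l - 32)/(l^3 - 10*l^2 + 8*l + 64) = (l + 2)/(l - 4)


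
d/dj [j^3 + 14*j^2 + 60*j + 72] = 3*j^2 + 28*j + 60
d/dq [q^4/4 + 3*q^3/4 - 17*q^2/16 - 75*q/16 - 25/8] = q^3 + 9*q^2/4 - 17*q/8 - 75/16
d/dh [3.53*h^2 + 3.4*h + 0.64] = 7.06*h + 3.4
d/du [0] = 0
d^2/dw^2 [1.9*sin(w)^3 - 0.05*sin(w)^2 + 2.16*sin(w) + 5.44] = -3.585*sin(w) + 4.275*sin(3*w) - 0.1*cos(2*w)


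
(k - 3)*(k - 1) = k^2 - 4*k + 3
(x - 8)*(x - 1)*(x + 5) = x^3 - 4*x^2 - 37*x + 40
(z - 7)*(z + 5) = z^2 - 2*z - 35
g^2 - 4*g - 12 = (g - 6)*(g + 2)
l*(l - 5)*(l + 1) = l^3 - 4*l^2 - 5*l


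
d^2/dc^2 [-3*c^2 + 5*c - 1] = -6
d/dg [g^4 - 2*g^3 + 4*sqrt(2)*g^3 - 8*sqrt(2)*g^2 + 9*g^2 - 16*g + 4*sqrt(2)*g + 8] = 4*g^3 - 6*g^2 + 12*sqrt(2)*g^2 - 16*sqrt(2)*g + 18*g - 16 + 4*sqrt(2)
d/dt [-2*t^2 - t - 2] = -4*t - 1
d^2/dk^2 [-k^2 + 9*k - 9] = -2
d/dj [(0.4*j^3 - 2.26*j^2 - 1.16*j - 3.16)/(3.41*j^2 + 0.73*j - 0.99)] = (1.364*j^4 + 0.584*j^3 + 1.1178*j^2 + 26.026*j + 3.4552)/(11.6281*j^4 + 4.9786*j^3 - 6.2189*j^2 - 1.4454*j + 0.9801)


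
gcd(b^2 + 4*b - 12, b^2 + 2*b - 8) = b - 2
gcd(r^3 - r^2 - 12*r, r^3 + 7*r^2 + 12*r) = r^2 + 3*r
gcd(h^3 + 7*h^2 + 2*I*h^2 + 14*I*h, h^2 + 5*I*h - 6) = h + 2*I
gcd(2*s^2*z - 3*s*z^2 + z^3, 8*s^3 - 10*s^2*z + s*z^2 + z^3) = 2*s^2 - 3*s*z + z^2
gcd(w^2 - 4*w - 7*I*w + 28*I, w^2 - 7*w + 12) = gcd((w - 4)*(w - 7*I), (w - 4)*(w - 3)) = w - 4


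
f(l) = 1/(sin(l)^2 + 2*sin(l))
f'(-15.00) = 0.69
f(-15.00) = -1.14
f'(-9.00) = 2.50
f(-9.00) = -1.53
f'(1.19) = -0.19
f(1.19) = 0.37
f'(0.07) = -101.84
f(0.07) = 6.91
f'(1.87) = 0.14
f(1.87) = 0.35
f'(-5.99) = -5.64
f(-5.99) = 1.51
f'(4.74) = -0.00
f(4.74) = -1.00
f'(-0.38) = -3.20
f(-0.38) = -1.65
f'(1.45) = -0.05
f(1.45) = 0.34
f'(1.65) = 0.04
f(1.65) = 0.33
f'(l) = (-2*sin(l)*cos(l) - 2*cos(l))/(sin(l)^2 + 2*sin(l))^2 = -2*(sin(l) + 1)*cos(l)/((sin(l) + 2)^2*sin(l)^2)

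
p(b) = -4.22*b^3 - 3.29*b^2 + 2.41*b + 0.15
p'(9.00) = -1082.27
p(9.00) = -3321.03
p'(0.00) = 2.41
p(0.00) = 0.15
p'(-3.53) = -132.12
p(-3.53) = 136.27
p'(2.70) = -107.65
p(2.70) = -100.39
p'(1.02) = -17.47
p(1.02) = -5.29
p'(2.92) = -124.75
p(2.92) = -125.93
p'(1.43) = -32.89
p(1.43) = -15.47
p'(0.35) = -1.44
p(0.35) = 0.41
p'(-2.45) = -57.46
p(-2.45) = 36.56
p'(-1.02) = -4.05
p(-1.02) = -1.25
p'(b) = -12.66*b^2 - 6.58*b + 2.41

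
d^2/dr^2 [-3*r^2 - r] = -6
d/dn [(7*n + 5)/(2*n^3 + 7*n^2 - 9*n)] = (-28*n^3 - 79*n^2 - 70*n + 45)/(n^2*(4*n^4 + 28*n^3 + 13*n^2 - 126*n + 81))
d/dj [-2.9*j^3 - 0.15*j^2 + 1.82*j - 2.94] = -8.7*j^2 - 0.3*j + 1.82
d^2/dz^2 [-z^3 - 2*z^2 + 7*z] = -6*z - 4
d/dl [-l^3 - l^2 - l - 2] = -3*l^2 - 2*l - 1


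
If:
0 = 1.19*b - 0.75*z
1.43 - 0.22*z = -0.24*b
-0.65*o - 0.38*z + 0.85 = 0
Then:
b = 13.11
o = -10.85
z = 20.80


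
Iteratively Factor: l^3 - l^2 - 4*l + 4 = (l + 2)*(l^2 - 3*l + 2) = (l - 1)*(l + 2)*(l - 2)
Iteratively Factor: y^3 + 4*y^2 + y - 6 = (y - 1)*(y^2 + 5*y + 6) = (y - 1)*(y + 3)*(y + 2)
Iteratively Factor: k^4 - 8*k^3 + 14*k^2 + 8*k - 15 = (k - 3)*(k^3 - 5*k^2 - k + 5) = (k - 3)*(k + 1)*(k^2 - 6*k + 5) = (k - 5)*(k - 3)*(k + 1)*(k - 1)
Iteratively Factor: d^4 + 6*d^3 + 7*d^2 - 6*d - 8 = (d - 1)*(d^3 + 7*d^2 + 14*d + 8) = (d - 1)*(d + 2)*(d^2 + 5*d + 4) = (d - 1)*(d + 1)*(d + 2)*(d + 4)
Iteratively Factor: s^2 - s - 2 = (s + 1)*(s - 2)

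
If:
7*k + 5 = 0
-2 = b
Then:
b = -2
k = -5/7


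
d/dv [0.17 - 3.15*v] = -3.15000000000000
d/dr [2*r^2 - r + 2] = 4*r - 1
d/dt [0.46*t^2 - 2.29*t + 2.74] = 0.92*t - 2.29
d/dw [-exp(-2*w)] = 2*exp(-2*w)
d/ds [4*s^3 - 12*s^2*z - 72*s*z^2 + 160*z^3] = 12*s^2 - 24*s*z - 72*z^2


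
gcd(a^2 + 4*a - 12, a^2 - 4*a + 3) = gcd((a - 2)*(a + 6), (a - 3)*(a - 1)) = 1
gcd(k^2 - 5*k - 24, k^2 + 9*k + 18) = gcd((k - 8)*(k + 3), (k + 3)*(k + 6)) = k + 3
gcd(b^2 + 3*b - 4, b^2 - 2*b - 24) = b + 4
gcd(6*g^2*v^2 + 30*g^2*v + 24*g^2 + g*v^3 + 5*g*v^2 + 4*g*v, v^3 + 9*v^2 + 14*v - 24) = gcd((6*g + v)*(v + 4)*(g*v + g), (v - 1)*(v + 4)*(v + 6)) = v + 4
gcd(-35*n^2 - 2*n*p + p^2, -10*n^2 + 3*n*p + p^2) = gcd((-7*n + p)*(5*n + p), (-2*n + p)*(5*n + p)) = 5*n + p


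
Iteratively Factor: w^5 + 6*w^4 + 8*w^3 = (w)*(w^4 + 6*w^3 + 8*w^2) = w*(w + 4)*(w^3 + 2*w^2) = w*(w + 2)*(w + 4)*(w^2) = w^2*(w + 2)*(w + 4)*(w)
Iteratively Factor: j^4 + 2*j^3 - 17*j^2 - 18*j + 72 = (j - 2)*(j^3 + 4*j^2 - 9*j - 36) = (j - 2)*(j + 3)*(j^2 + j - 12) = (j - 3)*(j - 2)*(j + 3)*(j + 4)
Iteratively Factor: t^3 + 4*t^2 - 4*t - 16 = (t + 2)*(t^2 + 2*t - 8) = (t + 2)*(t + 4)*(t - 2)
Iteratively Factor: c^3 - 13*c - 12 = (c - 4)*(c^2 + 4*c + 3) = (c - 4)*(c + 3)*(c + 1)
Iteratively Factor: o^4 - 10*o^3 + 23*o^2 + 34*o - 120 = (o + 2)*(o^3 - 12*o^2 + 47*o - 60) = (o - 3)*(o + 2)*(o^2 - 9*o + 20) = (o - 4)*(o - 3)*(o + 2)*(o - 5)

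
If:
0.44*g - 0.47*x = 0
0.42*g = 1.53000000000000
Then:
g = 3.64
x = 3.41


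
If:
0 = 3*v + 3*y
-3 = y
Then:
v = 3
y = -3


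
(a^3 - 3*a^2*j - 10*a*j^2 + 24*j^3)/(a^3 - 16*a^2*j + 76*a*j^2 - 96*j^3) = (a^2 - a*j - 12*j^2)/(a^2 - 14*a*j + 48*j^2)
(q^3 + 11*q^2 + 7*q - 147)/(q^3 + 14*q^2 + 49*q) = (q - 3)/q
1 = 1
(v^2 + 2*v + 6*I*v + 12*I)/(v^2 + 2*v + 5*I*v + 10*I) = (v + 6*I)/(v + 5*I)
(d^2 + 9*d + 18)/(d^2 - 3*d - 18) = (d + 6)/(d - 6)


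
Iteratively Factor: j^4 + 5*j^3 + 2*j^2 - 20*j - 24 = (j + 3)*(j^3 + 2*j^2 - 4*j - 8) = (j + 2)*(j + 3)*(j^2 - 4) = (j - 2)*(j + 2)*(j + 3)*(j + 2)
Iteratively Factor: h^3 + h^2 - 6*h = (h + 3)*(h^2 - 2*h) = (h - 2)*(h + 3)*(h)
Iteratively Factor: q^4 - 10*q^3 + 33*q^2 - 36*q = (q)*(q^3 - 10*q^2 + 33*q - 36) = q*(q - 3)*(q^2 - 7*q + 12) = q*(q - 4)*(q - 3)*(q - 3)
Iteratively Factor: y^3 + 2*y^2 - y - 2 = (y - 1)*(y^2 + 3*y + 2) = (y - 1)*(y + 2)*(y + 1)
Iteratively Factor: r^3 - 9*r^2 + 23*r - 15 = (r - 3)*(r^2 - 6*r + 5) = (r - 5)*(r - 3)*(r - 1)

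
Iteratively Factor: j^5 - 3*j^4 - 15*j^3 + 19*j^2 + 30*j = (j - 5)*(j^4 + 2*j^3 - 5*j^2 - 6*j) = (j - 5)*(j + 1)*(j^3 + j^2 - 6*j) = (j - 5)*(j - 2)*(j + 1)*(j^2 + 3*j) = (j - 5)*(j - 2)*(j + 1)*(j + 3)*(j)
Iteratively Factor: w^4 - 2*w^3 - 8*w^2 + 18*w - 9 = (w - 3)*(w^3 + w^2 - 5*w + 3) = (w - 3)*(w - 1)*(w^2 + 2*w - 3) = (w - 3)*(w - 1)^2*(w + 3)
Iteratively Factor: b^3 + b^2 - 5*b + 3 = (b - 1)*(b^2 + 2*b - 3) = (b - 1)^2*(b + 3)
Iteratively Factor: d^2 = (d)*(d)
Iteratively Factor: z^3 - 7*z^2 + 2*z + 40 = (z - 5)*(z^2 - 2*z - 8) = (z - 5)*(z + 2)*(z - 4)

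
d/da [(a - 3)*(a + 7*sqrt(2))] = 2*a - 3 + 7*sqrt(2)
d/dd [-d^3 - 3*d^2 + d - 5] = -3*d^2 - 6*d + 1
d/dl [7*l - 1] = 7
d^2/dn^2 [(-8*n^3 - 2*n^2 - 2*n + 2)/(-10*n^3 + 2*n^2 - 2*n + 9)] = 4*(180*n^6 + 60*n^5 + 1440*n^4 + 722*n^3 + 198*n^2 + 660*n + 113)/(1000*n^9 - 600*n^8 + 720*n^7 - 2948*n^6 + 1224*n^5 - 1212*n^4 + 2654*n^3 - 594*n^2 + 486*n - 729)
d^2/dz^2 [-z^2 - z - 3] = -2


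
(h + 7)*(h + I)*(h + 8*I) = h^3 + 7*h^2 + 9*I*h^2 - 8*h + 63*I*h - 56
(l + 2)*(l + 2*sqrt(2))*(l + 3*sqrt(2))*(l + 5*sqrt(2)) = l^4 + 2*l^3 + 10*sqrt(2)*l^3 + 20*sqrt(2)*l^2 + 62*l^2 + 60*sqrt(2)*l + 124*l + 120*sqrt(2)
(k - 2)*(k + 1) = k^2 - k - 2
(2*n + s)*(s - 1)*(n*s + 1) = 2*n^2*s^2 - 2*n^2*s + n*s^3 - n*s^2 + 2*n*s - 2*n + s^2 - s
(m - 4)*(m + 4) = m^2 - 16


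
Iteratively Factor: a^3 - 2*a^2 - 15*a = (a - 5)*(a^2 + 3*a) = (a - 5)*(a + 3)*(a)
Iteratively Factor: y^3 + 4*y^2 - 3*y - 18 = (y + 3)*(y^2 + y - 6) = (y - 2)*(y + 3)*(y + 3)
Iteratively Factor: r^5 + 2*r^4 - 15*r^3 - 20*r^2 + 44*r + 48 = (r + 1)*(r^4 + r^3 - 16*r^2 - 4*r + 48) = (r + 1)*(r + 4)*(r^3 - 3*r^2 - 4*r + 12) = (r + 1)*(r + 2)*(r + 4)*(r^2 - 5*r + 6) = (r - 2)*(r + 1)*(r + 2)*(r + 4)*(r - 3)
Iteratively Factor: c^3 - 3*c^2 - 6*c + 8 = (c - 1)*(c^2 - 2*c - 8) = (c - 1)*(c + 2)*(c - 4)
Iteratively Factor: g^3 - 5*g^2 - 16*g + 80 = (g - 4)*(g^2 - g - 20) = (g - 4)*(g + 4)*(g - 5)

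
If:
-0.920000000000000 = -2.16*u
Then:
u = 0.43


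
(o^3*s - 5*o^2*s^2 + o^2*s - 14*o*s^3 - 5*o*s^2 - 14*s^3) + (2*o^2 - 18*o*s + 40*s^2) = o^3*s - 5*o^2*s^2 + o^2*s + 2*o^2 - 14*o*s^3 - 5*o*s^2 - 18*o*s - 14*s^3 + 40*s^2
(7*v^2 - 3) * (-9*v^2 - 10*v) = -63*v^4 - 70*v^3 + 27*v^2 + 30*v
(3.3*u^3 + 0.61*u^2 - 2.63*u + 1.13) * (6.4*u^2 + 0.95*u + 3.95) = 21.12*u^5 + 7.039*u^4 - 3.2175*u^3 + 7.143*u^2 - 9.315*u + 4.4635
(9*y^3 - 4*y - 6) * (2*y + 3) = 18*y^4 + 27*y^3 - 8*y^2 - 24*y - 18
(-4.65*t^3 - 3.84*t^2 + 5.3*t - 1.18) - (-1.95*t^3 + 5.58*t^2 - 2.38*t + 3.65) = -2.7*t^3 - 9.42*t^2 + 7.68*t - 4.83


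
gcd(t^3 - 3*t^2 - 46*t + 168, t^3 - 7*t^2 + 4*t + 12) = t - 6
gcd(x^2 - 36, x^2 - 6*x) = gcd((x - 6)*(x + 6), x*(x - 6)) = x - 6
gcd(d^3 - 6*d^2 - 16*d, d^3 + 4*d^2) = d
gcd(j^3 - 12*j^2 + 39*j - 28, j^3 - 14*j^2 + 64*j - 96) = j - 4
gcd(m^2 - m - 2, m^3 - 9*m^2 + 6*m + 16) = m^2 - m - 2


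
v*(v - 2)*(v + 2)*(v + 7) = v^4 + 7*v^3 - 4*v^2 - 28*v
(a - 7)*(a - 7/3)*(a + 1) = a^3 - 25*a^2/3 + 7*a + 49/3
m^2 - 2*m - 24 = (m - 6)*(m + 4)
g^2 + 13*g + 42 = (g + 6)*(g + 7)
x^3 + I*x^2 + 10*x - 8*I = (x - 2*I)*(x - I)*(x + 4*I)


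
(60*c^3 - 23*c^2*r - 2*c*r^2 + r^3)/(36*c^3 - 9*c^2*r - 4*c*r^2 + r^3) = (5*c + r)/(3*c + r)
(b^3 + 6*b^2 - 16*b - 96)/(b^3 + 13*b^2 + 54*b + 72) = (b - 4)/(b + 3)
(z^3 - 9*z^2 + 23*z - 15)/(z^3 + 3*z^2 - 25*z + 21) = (z - 5)/(z + 7)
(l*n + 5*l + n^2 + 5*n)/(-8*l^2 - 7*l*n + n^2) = (-n - 5)/(8*l - n)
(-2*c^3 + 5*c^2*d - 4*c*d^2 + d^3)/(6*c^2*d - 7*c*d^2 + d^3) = (-2*c^2 + 3*c*d - d^2)/(d*(6*c - d))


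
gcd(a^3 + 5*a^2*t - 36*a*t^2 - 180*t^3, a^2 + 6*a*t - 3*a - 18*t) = a + 6*t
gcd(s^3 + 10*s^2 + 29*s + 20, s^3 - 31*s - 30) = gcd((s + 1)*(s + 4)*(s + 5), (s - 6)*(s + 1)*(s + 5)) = s^2 + 6*s + 5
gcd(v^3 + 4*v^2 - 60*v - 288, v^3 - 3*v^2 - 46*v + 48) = v^2 - 2*v - 48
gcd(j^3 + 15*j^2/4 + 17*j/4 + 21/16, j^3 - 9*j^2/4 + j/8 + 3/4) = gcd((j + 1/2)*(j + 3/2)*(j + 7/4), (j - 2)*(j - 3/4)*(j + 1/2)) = j + 1/2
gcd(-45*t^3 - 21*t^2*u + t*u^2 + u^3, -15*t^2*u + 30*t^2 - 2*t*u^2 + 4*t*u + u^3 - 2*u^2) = 15*t^2 + 2*t*u - u^2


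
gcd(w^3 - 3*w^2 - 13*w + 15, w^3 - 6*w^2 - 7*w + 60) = w^2 - 2*w - 15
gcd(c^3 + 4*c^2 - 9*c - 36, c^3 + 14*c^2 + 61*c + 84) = c^2 + 7*c + 12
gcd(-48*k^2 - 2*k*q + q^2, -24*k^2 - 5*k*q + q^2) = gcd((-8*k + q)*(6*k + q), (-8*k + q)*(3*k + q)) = -8*k + q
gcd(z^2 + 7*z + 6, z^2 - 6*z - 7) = z + 1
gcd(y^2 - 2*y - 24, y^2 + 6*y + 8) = y + 4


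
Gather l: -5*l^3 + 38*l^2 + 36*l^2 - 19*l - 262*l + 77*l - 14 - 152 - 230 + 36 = -5*l^3 + 74*l^2 - 204*l - 360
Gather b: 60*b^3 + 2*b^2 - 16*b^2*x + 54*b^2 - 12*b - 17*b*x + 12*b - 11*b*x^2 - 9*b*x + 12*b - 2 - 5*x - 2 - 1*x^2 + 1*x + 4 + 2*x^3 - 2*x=60*b^3 + b^2*(56 - 16*x) + b*(-11*x^2 - 26*x + 12) + 2*x^3 - x^2 - 6*x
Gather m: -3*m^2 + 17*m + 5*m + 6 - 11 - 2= -3*m^2 + 22*m - 7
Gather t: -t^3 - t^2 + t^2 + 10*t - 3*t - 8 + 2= -t^3 + 7*t - 6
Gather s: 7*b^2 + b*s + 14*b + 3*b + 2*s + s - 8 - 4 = 7*b^2 + 17*b + s*(b + 3) - 12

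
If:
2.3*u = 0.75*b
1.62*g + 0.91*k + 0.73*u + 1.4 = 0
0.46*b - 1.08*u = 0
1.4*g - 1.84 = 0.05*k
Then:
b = 0.00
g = 1.18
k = -3.65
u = 0.00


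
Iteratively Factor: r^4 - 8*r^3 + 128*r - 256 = (r - 4)*(r^3 - 4*r^2 - 16*r + 64) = (r - 4)^2*(r^2 - 16) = (r - 4)^2*(r + 4)*(r - 4)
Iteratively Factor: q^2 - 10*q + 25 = (q - 5)*(q - 5)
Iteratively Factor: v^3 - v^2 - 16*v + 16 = (v + 4)*(v^2 - 5*v + 4) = (v - 4)*(v + 4)*(v - 1)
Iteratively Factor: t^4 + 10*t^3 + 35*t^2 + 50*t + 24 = (t + 3)*(t^3 + 7*t^2 + 14*t + 8) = (t + 1)*(t + 3)*(t^2 + 6*t + 8) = (t + 1)*(t + 2)*(t + 3)*(t + 4)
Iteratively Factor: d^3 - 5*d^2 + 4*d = (d - 1)*(d^2 - 4*d) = d*(d - 1)*(d - 4)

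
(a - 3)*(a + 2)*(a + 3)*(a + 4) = a^4 + 6*a^3 - a^2 - 54*a - 72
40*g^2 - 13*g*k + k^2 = (-8*g + k)*(-5*g + k)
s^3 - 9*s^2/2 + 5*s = s*(s - 5/2)*(s - 2)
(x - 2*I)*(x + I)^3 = x^4 + I*x^3 + 3*x^2 + 5*I*x - 2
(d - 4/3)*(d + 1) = d^2 - d/3 - 4/3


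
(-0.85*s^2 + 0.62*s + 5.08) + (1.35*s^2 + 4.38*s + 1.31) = 0.5*s^2 + 5.0*s + 6.39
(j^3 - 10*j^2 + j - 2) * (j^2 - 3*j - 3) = j^5 - 13*j^4 + 28*j^3 + 25*j^2 + 3*j + 6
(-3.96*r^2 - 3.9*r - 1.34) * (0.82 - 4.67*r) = 18.4932*r^3 + 14.9658*r^2 + 3.0598*r - 1.0988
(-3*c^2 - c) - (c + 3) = -3*c^2 - 2*c - 3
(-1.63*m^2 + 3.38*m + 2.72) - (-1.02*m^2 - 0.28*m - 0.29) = -0.61*m^2 + 3.66*m + 3.01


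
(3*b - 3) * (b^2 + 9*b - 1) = 3*b^3 + 24*b^2 - 30*b + 3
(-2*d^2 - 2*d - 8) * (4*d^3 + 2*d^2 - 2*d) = -8*d^5 - 12*d^4 - 32*d^3 - 12*d^2 + 16*d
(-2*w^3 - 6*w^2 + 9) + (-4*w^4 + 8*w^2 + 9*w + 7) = -4*w^4 - 2*w^3 + 2*w^2 + 9*w + 16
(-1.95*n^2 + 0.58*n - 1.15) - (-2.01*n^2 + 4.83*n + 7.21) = 0.0599999999999998*n^2 - 4.25*n - 8.36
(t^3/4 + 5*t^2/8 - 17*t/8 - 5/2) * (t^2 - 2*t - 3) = t^5/4 + t^4/8 - 33*t^3/8 - t^2/8 + 91*t/8 + 15/2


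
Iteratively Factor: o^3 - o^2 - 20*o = (o)*(o^2 - o - 20) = o*(o + 4)*(o - 5)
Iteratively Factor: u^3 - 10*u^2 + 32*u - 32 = (u - 4)*(u^2 - 6*u + 8) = (u - 4)*(u - 2)*(u - 4)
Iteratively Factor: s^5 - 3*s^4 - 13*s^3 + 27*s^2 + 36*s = (s)*(s^4 - 3*s^3 - 13*s^2 + 27*s + 36) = s*(s + 1)*(s^3 - 4*s^2 - 9*s + 36) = s*(s - 4)*(s + 1)*(s^2 - 9) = s*(s - 4)*(s + 1)*(s + 3)*(s - 3)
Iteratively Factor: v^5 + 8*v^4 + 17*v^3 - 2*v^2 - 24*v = (v + 3)*(v^4 + 5*v^3 + 2*v^2 - 8*v) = (v + 3)*(v + 4)*(v^3 + v^2 - 2*v) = (v + 2)*(v + 3)*(v + 4)*(v^2 - v) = v*(v + 2)*(v + 3)*(v + 4)*(v - 1)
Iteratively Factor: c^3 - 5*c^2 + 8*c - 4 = (c - 2)*(c^2 - 3*c + 2) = (c - 2)^2*(c - 1)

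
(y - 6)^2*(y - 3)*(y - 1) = y^4 - 16*y^3 + 87*y^2 - 180*y + 108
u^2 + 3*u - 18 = (u - 3)*(u + 6)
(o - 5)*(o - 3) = o^2 - 8*o + 15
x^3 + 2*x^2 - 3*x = x*(x - 1)*(x + 3)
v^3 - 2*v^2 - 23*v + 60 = (v - 4)*(v - 3)*(v + 5)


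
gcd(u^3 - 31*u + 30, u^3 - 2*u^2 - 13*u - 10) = u - 5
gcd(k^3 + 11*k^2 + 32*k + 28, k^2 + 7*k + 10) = k + 2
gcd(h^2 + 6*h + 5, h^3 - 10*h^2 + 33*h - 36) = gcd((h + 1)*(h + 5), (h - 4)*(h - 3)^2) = 1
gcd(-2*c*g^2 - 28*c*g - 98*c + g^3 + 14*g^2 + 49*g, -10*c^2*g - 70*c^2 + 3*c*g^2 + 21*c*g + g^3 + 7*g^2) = 2*c*g + 14*c - g^2 - 7*g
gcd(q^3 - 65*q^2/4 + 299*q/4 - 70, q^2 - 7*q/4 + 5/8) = q - 5/4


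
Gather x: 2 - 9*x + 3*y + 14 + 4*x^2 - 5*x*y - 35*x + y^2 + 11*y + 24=4*x^2 + x*(-5*y - 44) + y^2 + 14*y + 40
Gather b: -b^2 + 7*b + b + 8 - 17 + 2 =-b^2 + 8*b - 7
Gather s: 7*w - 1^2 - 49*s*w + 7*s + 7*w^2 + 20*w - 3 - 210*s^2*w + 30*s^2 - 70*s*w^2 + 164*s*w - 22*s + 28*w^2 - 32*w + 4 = s^2*(30 - 210*w) + s*(-70*w^2 + 115*w - 15) + 35*w^2 - 5*w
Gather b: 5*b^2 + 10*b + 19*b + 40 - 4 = 5*b^2 + 29*b + 36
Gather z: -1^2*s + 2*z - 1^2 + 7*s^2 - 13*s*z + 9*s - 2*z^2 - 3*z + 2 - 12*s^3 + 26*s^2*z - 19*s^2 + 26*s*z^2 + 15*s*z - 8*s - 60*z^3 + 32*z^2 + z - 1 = -12*s^3 - 12*s^2 - 60*z^3 + z^2*(26*s + 30) + z*(26*s^2 + 2*s)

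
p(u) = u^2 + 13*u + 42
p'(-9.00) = -5.00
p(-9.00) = 6.00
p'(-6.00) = 1.00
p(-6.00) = 0.00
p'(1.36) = 15.72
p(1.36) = 61.53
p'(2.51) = 18.02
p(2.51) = 80.93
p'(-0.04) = 12.92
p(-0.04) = 41.48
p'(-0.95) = 11.10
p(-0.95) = 30.55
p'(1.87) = 16.74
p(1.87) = 69.81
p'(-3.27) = 6.46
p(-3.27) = 10.18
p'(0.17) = 13.34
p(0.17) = 44.24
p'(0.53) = 14.06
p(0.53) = 49.17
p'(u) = 2*u + 13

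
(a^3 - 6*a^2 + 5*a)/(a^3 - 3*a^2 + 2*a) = (a - 5)/(a - 2)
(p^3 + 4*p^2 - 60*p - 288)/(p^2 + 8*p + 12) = (p^2 - 2*p - 48)/(p + 2)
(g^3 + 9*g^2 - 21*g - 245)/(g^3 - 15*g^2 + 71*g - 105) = (g^2 + 14*g + 49)/(g^2 - 10*g + 21)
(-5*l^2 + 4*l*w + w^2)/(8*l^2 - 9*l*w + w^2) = (5*l + w)/(-8*l + w)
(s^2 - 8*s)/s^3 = (s - 8)/s^2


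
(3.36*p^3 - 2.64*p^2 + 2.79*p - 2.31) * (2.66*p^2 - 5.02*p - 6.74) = 8.9376*p^5 - 23.8896*p^4 - 1.9722*p^3 - 2.3568*p^2 - 7.2084*p + 15.5694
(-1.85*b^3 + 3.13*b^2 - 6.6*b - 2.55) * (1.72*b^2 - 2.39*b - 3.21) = -3.182*b^5 + 9.8051*b^4 - 12.8942*b^3 + 1.3407*b^2 + 27.2805*b + 8.1855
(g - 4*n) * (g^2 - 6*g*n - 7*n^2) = g^3 - 10*g^2*n + 17*g*n^2 + 28*n^3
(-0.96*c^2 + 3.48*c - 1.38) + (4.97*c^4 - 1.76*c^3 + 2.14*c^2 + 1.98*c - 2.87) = 4.97*c^4 - 1.76*c^3 + 1.18*c^2 + 5.46*c - 4.25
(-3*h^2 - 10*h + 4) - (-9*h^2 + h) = 6*h^2 - 11*h + 4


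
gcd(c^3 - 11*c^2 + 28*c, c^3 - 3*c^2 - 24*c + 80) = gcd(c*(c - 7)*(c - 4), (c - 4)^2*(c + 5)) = c - 4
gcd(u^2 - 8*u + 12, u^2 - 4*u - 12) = u - 6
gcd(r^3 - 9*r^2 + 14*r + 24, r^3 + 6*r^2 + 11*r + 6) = r + 1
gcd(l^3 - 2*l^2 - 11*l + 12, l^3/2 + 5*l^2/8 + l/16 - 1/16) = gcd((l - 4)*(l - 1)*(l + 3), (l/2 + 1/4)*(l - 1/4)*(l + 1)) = 1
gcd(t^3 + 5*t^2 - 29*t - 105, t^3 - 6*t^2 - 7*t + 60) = t^2 - 2*t - 15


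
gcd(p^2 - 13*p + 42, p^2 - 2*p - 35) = p - 7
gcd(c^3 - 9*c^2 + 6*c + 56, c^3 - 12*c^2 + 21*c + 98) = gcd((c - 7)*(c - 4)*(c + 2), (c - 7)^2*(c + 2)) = c^2 - 5*c - 14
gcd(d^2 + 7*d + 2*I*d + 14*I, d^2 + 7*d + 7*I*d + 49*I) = d + 7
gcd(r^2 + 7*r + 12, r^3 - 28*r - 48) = r + 4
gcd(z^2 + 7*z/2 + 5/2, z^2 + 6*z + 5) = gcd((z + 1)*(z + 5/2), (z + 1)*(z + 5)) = z + 1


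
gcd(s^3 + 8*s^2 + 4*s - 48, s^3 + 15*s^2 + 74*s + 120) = s^2 + 10*s + 24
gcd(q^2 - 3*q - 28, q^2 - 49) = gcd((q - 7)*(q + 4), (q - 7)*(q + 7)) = q - 7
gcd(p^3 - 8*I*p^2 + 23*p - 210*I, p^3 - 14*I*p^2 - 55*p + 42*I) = p^2 - 13*I*p - 42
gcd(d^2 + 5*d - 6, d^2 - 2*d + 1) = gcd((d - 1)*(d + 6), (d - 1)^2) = d - 1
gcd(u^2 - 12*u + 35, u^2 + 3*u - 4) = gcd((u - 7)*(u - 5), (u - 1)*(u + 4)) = 1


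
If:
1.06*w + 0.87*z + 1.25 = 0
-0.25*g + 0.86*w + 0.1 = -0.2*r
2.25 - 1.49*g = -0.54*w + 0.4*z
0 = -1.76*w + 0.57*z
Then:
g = 1.67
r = 3.02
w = -0.33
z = -1.03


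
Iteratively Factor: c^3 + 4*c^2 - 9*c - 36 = (c + 3)*(c^2 + c - 12) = (c + 3)*(c + 4)*(c - 3)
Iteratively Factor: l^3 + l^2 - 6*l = (l)*(l^2 + l - 6) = l*(l + 3)*(l - 2)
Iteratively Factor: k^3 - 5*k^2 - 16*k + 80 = (k - 5)*(k^2 - 16) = (k - 5)*(k + 4)*(k - 4)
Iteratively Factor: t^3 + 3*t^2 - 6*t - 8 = (t + 4)*(t^2 - t - 2) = (t + 1)*(t + 4)*(t - 2)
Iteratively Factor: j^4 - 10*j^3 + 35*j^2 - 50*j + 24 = (j - 4)*(j^3 - 6*j^2 + 11*j - 6) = (j - 4)*(j - 2)*(j^2 - 4*j + 3) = (j - 4)*(j - 3)*(j - 2)*(j - 1)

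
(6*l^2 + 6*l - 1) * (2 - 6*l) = -36*l^3 - 24*l^2 + 18*l - 2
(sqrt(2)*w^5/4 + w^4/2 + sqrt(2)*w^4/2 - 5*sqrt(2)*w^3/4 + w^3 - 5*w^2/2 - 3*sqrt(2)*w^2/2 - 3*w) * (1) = sqrt(2)*w^5/4 + w^4/2 + sqrt(2)*w^4/2 - 5*sqrt(2)*w^3/4 + w^3 - 5*w^2/2 - 3*sqrt(2)*w^2/2 - 3*w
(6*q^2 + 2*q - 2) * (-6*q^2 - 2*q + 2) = -36*q^4 - 24*q^3 + 20*q^2 + 8*q - 4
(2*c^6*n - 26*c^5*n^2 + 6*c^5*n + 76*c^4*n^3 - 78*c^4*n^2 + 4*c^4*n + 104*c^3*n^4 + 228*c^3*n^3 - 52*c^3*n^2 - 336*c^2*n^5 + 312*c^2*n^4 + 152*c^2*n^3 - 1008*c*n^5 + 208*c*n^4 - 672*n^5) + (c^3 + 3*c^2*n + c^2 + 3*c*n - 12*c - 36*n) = 2*c^6*n - 26*c^5*n^2 + 6*c^5*n + 76*c^4*n^3 - 78*c^4*n^2 + 4*c^4*n + 104*c^3*n^4 + 228*c^3*n^3 - 52*c^3*n^2 + c^3 - 336*c^2*n^5 + 312*c^2*n^4 + 152*c^2*n^3 + 3*c^2*n + c^2 - 1008*c*n^5 + 208*c*n^4 + 3*c*n - 12*c - 672*n^5 - 36*n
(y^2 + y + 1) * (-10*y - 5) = -10*y^3 - 15*y^2 - 15*y - 5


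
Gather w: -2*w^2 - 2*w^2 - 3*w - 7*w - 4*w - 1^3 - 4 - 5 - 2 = -4*w^2 - 14*w - 12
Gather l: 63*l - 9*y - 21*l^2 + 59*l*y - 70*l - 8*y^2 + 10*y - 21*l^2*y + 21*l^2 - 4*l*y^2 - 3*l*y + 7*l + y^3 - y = -21*l^2*y + l*(-4*y^2 + 56*y) + y^3 - 8*y^2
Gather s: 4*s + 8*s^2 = 8*s^2 + 4*s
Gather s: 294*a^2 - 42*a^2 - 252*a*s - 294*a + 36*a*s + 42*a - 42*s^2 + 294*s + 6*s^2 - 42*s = 252*a^2 - 252*a - 36*s^2 + s*(252 - 216*a)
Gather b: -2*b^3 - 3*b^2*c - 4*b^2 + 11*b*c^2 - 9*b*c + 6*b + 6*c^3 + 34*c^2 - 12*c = -2*b^3 + b^2*(-3*c - 4) + b*(11*c^2 - 9*c + 6) + 6*c^3 + 34*c^2 - 12*c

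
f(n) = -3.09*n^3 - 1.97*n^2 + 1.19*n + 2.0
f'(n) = -9.27*n^2 - 3.94*n + 1.19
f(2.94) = -90.05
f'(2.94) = -90.52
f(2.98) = -93.72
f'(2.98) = -92.87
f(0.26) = 2.12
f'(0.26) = -0.46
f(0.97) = -1.52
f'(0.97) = -11.35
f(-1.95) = 15.10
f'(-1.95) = -26.38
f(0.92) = -0.98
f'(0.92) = -10.28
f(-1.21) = 3.15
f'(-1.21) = -7.61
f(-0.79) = 1.35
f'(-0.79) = -1.48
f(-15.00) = 9969.65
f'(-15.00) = -2025.46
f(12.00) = -5606.92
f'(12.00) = -1380.97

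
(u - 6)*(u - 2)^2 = u^3 - 10*u^2 + 28*u - 24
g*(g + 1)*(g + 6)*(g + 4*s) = g^4 + 4*g^3*s + 7*g^3 + 28*g^2*s + 6*g^2 + 24*g*s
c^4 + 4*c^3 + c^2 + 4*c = c*(c + 4)*(c - I)*(c + I)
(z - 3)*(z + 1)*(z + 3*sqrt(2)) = z^3 - 2*z^2 + 3*sqrt(2)*z^2 - 6*sqrt(2)*z - 3*z - 9*sqrt(2)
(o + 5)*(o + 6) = o^2 + 11*o + 30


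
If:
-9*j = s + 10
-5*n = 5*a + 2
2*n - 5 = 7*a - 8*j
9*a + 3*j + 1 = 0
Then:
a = -127/495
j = 24/55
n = -71/495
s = -766/55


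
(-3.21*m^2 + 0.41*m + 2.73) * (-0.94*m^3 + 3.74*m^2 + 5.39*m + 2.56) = 3.0174*m^5 - 12.3908*m^4 - 18.3347*m^3 + 4.2025*m^2 + 15.7643*m + 6.9888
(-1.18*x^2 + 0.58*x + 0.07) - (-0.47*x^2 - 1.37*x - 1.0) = -0.71*x^2 + 1.95*x + 1.07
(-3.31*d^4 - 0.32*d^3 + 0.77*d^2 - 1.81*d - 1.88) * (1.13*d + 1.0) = -3.7403*d^5 - 3.6716*d^4 + 0.5501*d^3 - 1.2753*d^2 - 3.9344*d - 1.88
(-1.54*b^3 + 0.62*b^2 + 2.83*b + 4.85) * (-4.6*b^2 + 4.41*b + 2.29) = 7.084*b^5 - 9.6434*b^4 - 13.8104*b^3 - 8.40989999999999*b^2 + 27.8692*b + 11.1065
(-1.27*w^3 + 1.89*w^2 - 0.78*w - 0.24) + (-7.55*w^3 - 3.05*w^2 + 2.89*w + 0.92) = -8.82*w^3 - 1.16*w^2 + 2.11*w + 0.68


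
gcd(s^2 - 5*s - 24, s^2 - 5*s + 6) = 1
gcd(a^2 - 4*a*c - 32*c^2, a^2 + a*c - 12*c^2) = a + 4*c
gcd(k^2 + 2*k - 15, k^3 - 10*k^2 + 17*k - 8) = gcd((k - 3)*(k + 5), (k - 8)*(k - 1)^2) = 1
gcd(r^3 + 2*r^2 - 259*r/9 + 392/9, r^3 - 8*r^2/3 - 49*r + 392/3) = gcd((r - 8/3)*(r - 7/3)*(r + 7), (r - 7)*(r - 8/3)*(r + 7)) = r^2 + 13*r/3 - 56/3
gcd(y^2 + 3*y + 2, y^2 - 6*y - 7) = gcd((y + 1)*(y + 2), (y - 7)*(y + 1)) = y + 1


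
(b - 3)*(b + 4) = b^2 + b - 12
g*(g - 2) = g^2 - 2*g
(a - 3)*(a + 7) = a^2 + 4*a - 21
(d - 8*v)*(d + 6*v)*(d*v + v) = d^3*v - 2*d^2*v^2 + d^2*v - 48*d*v^3 - 2*d*v^2 - 48*v^3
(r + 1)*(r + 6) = r^2 + 7*r + 6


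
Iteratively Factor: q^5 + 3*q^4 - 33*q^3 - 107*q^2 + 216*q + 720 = (q + 4)*(q^4 - q^3 - 29*q^2 + 9*q + 180) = (q + 3)*(q + 4)*(q^3 - 4*q^2 - 17*q + 60) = (q + 3)*(q + 4)^2*(q^2 - 8*q + 15) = (q - 5)*(q + 3)*(q + 4)^2*(q - 3)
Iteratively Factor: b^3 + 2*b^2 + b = (b + 1)*(b^2 + b) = (b + 1)^2*(b)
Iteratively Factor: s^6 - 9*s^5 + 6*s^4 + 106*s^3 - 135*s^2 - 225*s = (s - 5)*(s^5 - 4*s^4 - 14*s^3 + 36*s^2 + 45*s) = (s - 5)*(s + 1)*(s^4 - 5*s^3 - 9*s^2 + 45*s) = (s - 5)*(s - 3)*(s + 1)*(s^3 - 2*s^2 - 15*s) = (s - 5)*(s - 3)*(s + 1)*(s + 3)*(s^2 - 5*s) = s*(s - 5)*(s - 3)*(s + 1)*(s + 3)*(s - 5)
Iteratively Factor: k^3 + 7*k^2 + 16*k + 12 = (k + 2)*(k^2 + 5*k + 6) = (k + 2)^2*(k + 3)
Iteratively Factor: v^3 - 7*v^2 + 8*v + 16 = (v - 4)*(v^2 - 3*v - 4) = (v - 4)*(v + 1)*(v - 4)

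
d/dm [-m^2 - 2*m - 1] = -2*m - 2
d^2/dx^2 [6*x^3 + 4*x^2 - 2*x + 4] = 36*x + 8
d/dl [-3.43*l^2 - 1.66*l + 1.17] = -6.86*l - 1.66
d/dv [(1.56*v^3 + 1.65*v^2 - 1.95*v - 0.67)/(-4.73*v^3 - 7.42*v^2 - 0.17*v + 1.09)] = (-3.7707*v^4 - 18.9774*v^3 - 19.1556*v^2 - 6.3458*v - 2.2394)/(22.3729*v^6 + 70.1932*v^5 + 56.6646*v^4 - 7.7886*v^3 - 16.1467*v^2 - 0.3706*v + 1.1881)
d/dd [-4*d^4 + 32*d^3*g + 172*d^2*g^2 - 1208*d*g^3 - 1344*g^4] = -16*d^3 + 96*d^2*g + 344*d*g^2 - 1208*g^3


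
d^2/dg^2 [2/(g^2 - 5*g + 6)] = 4*(-g^2 + 5*g + (2*g - 5)^2 - 6)/(g^2 - 5*g + 6)^3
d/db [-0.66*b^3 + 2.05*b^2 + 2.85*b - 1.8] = -1.98*b^2 + 4.1*b + 2.85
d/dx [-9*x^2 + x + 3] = 1 - 18*x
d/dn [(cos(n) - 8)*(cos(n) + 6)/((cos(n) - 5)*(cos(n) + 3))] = 66*(1 - cos(n))*sin(n)/((cos(n) - 5)^2*(cos(n) + 3)^2)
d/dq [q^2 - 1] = 2*q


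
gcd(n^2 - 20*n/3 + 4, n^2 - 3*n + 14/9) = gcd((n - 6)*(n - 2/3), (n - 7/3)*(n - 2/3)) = n - 2/3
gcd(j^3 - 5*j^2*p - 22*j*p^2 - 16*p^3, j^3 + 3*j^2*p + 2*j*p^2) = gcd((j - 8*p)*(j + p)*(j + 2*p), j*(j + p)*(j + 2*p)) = j^2 + 3*j*p + 2*p^2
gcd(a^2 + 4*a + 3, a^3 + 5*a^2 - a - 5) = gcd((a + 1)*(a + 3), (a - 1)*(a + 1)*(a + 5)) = a + 1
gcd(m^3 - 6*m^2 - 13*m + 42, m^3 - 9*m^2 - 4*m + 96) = m + 3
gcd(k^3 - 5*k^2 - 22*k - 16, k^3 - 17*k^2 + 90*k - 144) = k - 8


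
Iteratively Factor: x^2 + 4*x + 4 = (x + 2)*(x + 2)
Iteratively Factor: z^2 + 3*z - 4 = (z - 1)*(z + 4)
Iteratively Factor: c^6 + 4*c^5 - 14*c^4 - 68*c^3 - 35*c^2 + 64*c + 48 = (c - 1)*(c^5 + 5*c^4 - 9*c^3 - 77*c^2 - 112*c - 48) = (c - 1)*(c + 4)*(c^4 + c^3 - 13*c^2 - 25*c - 12) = (c - 1)*(c + 3)*(c + 4)*(c^3 - 2*c^2 - 7*c - 4) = (c - 1)*(c + 1)*(c + 3)*(c + 4)*(c^2 - 3*c - 4) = (c - 1)*(c + 1)^2*(c + 3)*(c + 4)*(c - 4)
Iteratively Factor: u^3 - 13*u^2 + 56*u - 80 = (u - 4)*(u^2 - 9*u + 20) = (u - 4)^2*(u - 5)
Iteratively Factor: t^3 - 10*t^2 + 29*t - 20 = (t - 4)*(t^2 - 6*t + 5) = (t - 5)*(t - 4)*(t - 1)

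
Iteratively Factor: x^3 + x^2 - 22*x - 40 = (x - 5)*(x^2 + 6*x + 8) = (x - 5)*(x + 4)*(x + 2)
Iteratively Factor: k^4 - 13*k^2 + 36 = (k + 2)*(k^3 - 2*k^2 - 9*k + 18) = (k - 3)*(k + 2)*(k^2 + k - 6) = (k - 3)*(k + 2)*(k + 3)*(k - 2)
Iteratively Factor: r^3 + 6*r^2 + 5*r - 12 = (r + 3)*(r^2 + 3*r - 4) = (r + 3)*(r + 4)*(r - 1)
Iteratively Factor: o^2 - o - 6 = (o + 2)*(o - 3)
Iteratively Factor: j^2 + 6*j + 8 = (j + 4)*(j + 2)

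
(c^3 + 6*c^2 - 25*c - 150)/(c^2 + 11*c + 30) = c - 5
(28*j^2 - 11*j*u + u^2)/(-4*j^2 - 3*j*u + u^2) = (-7*j + u)/(j + u)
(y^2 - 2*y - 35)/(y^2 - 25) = (y - 7)/(y - 5)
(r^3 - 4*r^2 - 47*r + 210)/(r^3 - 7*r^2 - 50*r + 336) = (r - 5)/(r - 8)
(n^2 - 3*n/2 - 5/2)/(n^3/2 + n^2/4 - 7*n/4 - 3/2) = 2*(2*n - 5)/(2*n^2 - n - 6)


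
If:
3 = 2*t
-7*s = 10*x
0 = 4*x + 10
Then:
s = 25/7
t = 3/2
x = -5/2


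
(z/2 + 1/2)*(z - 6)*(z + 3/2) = z^3/2 - 7*z^2/4 - 27*z/4 - 9/2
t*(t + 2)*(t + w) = t^3 + t^2*w + 2*t^2 + 2*t*w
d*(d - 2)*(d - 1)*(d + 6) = d^4 + 3*d^3 - 16*d^2 + 12*d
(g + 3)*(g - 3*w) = g^2 - 3*g*w + 3*g - 9*w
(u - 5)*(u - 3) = u^2 - 8*u + 15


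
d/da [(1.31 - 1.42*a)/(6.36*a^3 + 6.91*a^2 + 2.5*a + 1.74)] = (18.0624*a^3 - 15.1826*a^2 - 18.1042*a - 5.7458)/(40.4496*a^6 + 87.8952*a^5 + 79.5481*a^4 + 56.6828*a^3 + 30.2968*a^2 + 8.7*a + 3.0276)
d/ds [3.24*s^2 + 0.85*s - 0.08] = 6.48*s + 0.85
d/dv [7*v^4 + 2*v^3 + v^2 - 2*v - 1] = 28*v^3 + 6*v^2 + 2*v - 2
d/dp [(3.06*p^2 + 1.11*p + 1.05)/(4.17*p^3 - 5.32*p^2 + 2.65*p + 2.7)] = (-12.7602*p^4 - 9.2574*p^3 + 0.8787*p^2 + 27.696*p + 0.2145)/(17.3889*p^6 - 44.3688*p^5 + 50.4034*p^4 - 5.678*p^3 - 21.7055*p^2 + 14.31*p + 7.29)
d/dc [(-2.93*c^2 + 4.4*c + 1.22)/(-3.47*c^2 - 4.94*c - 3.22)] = (29.7422*c^2 + 27.336*c - 8.1412)/(12.0409*c^4 + 34.2836*c^3 + 46.7504*c^2 + 31.8136*c + 10.3684)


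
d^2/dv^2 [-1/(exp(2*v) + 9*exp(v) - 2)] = (-2*(2*exp(v) + 9)^2*exp(v) + (4*exp(v) + 9)*(exp(2*v) + 9*exp(v) - 2))*exp(v)/(exp(2*v) + 9*exp(v) - 2)^3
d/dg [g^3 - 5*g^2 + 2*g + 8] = 3*g^2 - 10*g + 2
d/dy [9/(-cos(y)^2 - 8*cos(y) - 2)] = -18*(cos(y) + 4)*sin(y)/(cos(y)^2 + 8*cos(y) + 2)^2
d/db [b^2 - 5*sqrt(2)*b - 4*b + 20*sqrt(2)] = 2*b - 5*sqrt(2) - 4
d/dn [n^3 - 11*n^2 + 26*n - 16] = 3*n^2 - 22*n + 26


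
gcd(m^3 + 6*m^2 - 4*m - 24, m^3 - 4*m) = m^2 - 4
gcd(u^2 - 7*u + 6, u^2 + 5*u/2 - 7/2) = u - 1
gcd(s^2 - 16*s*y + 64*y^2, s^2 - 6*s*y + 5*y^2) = 1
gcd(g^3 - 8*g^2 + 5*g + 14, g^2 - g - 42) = g - 7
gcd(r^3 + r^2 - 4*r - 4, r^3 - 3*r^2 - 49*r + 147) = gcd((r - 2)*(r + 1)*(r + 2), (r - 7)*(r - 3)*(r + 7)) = 1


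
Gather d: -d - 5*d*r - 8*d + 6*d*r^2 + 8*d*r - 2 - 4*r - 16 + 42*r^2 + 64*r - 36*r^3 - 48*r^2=d*(6*r^2 + 3*r - 9) - 36*r^3 - 6*r^2 + 60*r - 18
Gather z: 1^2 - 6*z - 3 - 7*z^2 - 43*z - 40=-7*z^2 - 49*z - 42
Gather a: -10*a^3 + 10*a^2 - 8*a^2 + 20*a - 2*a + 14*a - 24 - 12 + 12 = -10*a^3 + 2*a^2 + 32*a - 24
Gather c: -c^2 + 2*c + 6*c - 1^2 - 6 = -c^2 + 8*c - 7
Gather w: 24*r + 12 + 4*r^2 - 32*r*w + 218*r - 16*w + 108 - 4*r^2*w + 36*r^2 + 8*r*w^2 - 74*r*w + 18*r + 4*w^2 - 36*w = 40*r^2 + 260*r + w^2*(8*r + 4) + w*(-4*r^2 - 106*r - 52) + 120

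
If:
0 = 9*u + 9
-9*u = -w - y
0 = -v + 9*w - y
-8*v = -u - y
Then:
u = -1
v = -91/81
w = -82/81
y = -647/81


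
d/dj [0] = 0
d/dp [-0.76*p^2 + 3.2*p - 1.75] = 3.2 - 1.52*p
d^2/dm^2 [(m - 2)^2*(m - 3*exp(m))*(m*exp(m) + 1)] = m^4*exp(m) - 12*m^3*exp(2*m) + 4*m^3*exp(m) + 12*m^2*exp(2*m) - 11*m^2*exp(m) + 30*m*exp(2*m) - 8*m*exp(m) + 6*m - 24*exp(2*m) + 14*exp(m) - 8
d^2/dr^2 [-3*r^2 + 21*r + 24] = -6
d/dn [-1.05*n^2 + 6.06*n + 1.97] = 6.06 - 2.1*n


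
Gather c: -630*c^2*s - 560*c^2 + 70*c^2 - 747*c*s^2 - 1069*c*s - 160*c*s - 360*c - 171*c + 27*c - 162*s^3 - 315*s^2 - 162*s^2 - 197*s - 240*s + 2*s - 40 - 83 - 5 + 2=c^2*(-630*s - 490) + c*(-747*s^2 - 1229*s - 504) - 162*s^3 - 477*s^2 - 435*s - 126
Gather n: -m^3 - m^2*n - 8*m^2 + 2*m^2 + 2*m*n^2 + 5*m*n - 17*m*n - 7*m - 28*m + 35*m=-m^3 - 6*m^2 + 2*m*n^2 + n*(-m^2 - 12*m)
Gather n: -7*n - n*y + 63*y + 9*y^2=n*(-y - 7) + 9*y^2 + 63*y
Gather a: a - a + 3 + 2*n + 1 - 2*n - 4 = 0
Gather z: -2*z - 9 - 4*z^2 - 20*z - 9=-4*z^2 - 22*z - 18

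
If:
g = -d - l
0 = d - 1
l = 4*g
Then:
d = 1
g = -1/5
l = -4/5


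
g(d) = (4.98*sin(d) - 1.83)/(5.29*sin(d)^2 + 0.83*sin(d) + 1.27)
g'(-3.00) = -2.87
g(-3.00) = -2.01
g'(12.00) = -1.55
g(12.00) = -1.92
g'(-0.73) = -1.33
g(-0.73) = -1.68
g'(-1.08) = -0.65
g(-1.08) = -1.34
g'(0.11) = 4.73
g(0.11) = -0.90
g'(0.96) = 0.11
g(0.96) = 0.41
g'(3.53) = 1.03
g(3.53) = -2.17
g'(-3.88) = -0.37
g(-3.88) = 0.36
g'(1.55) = 0.00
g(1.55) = 0.43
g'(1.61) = -0.00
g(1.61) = 0.43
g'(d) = (-10.58*sin(d)*cos(d) - 0.83*cos(d))*(4.98*sin(d) - 1.83)/(5.29*sin(d)^2 + 0.83*sin(d) + 1.27)^2 + 4.98*cos(d)/(5.29*sin(d)^2 + 0.83*sin(d) + 1.27)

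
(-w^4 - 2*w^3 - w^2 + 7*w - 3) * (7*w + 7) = -7*w^5 - 21*w^4 - 21*w^3 + 42*w^2 + 28*w - 21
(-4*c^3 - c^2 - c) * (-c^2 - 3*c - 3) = 4*c^5 + 13*c^4 + 16*c^3 + 6*c^2 + 3*c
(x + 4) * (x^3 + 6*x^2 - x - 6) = x^4 + 10*x^3 + 23*x^2 - 10*x - 24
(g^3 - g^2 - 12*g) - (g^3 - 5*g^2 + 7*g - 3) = 4*g^2 - 19*g + 3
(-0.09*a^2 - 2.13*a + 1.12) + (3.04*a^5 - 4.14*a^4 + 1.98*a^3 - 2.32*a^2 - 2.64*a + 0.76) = 3.04*a^5 - 4.14*a^4 + 1.98*a^3 - 2.41*a^2 - 4.77*a + 1.88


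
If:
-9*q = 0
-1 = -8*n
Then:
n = 1/8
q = 0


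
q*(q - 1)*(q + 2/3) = q^3 - q^2/3 - 2*q/3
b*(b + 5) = b^2 + 5*b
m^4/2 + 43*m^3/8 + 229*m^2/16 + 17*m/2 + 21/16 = (m/2 + 1/4)*(m + 1/4)*(m + 3)*(m + 7)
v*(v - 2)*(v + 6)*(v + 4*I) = v^4 + 4*v^3 + 4*I*v^3 - 12*v^2 + 16*I*v^2 - 48*I*v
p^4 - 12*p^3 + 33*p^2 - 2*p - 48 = (p - 8)*(p - 3)*(p - 2)*(p + 1)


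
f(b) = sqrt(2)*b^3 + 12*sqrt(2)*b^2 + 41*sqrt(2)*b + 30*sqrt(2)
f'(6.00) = 414.36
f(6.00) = 1306.73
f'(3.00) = 197.99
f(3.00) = 407.29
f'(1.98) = 141.82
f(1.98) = 234.74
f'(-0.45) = 43.57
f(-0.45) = 19.64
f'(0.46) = 74.49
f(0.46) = 72.83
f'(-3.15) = -6.83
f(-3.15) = -16.03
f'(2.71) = 181.12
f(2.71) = 352.34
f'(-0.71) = 36.02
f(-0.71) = 9.31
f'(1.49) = 117.97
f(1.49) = 171.18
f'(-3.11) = -6.54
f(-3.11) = -16.30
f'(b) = 3*sqrt(2)*b^2 + 24*sqrt(2)*b + 41*sqrt(2)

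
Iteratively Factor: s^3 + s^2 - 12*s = (s - 3)*(s^2 + 4*s) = (s - 3)*(s + 4)*(s)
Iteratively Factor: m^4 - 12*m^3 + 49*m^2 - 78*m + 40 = (m - 4)*(m^3 - 8*m^2 + 17*m - 10) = (m - 4)*(m - 2)*(m^2 - 6*m + 5) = (m - 5)*(m - 4)*(m - 2)*(m - 1)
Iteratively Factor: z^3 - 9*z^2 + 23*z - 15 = (z - 3)*(z^2 - 6*z + 5) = (z - 5)*(z - 3)*(z - 1)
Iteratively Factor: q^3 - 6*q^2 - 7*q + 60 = (q - 5)*(q^2 - q - 12) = (q - 5)*(q - 4)*(q + 3)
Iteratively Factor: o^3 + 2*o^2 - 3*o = (o)*(o^2 + 2*o - 3) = o*(o + 3)*(o - 1)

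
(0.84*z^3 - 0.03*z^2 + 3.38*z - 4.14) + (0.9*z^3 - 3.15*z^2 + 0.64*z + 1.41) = 1.74*z^3 - 3.18*z^2 + 4.02*z - 2.73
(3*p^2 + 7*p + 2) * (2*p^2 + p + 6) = 6*p^4 + 17*p^3 + 29*p^2 + 44*p + 12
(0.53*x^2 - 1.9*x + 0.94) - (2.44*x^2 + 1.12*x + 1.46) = -1.91*x^2 - 3.02*x - 0.52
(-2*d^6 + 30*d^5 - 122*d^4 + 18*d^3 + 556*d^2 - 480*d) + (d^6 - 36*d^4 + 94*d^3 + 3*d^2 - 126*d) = -d^6 + 30*d^5 - 158*d^4 + 112*d^3 + 559*d^2 - 606*d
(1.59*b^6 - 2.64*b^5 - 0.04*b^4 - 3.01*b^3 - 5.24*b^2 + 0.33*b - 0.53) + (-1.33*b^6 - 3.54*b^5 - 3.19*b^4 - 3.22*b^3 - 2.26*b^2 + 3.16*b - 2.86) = 0.26*b^6 - 6.18*b^5 - 3.23*b^4 - 6.23*b^3 - 7.5*b^2 + 3.49*b - 3.39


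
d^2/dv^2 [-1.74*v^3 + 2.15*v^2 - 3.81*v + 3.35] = 4.3 - 10.44*v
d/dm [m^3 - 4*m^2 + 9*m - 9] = 3*m^2 - 8*m + 9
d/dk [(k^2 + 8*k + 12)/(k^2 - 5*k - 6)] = (-13*k^2 - 36*k + 12)/(k^4 - 10*k^3 + 13*k^2 + 60*k + 36)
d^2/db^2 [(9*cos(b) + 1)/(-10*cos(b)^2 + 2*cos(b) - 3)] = (-2025*(1 - cos(2*b))^2*cos(b) - 145*(1 - cos(2*b))^2 + 1233*cos(b) - 249*cos(2*b) - 930*cos(3*b) + 450*cos(5*b) + 387)/(2*cos(b) - 5*cos(2*b) - 8)^3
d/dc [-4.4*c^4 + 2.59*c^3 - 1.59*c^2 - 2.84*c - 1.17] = -17.6*c^3 + 7.77*c^2 - 3.18*c - 2.84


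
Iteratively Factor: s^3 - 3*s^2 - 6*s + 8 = (s + 2)*(s^2 - 5*s + 4) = (s - 1)*(s + 2)*(s - 4)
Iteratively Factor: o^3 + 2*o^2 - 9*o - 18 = (o - 3)*(o^2 + 5*o + 6) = (o - 3)*(o + 2)*(o + 3)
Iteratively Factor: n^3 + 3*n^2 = (n + 3)*(n^2) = n*(n + 3)*(n)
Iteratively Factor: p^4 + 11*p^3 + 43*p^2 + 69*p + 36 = (p + 3)*(p^3 + 8*p^2 + 19*p + 12) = (p + 3)^2*(p^2 + 5*p + 4) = (p + 3)^2*(p + 4)*(p + 1)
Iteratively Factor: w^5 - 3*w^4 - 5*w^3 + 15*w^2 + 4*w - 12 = (w - 1)*(w^4 - 2*w^3 - 7*w^2 + 8*w + 12) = (w - 1)*(w + 2)*(w^3 - 4*w^2 + w + 6) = (w - 2)*(w - 1)*(w + 2)*(w^2 - 2*w - 3) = (w - 3)*(w - 2)*(w - 1)*(w + 2)*(w + 1)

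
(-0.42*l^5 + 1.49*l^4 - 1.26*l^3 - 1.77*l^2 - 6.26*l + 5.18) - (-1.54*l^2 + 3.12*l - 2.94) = -0.42*l^5 + 1.49*l^4 - 1.26*l^3 - 0.23*l^2 - 9.38*l + 8.12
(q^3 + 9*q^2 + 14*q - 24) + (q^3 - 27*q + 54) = 2*q^3 + 9*q^2 - 13*q + 30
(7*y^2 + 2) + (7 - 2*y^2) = 5*y^2 + 9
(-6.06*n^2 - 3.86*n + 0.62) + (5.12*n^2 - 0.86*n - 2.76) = -0.94*n^2 - 4.72*n - 2.14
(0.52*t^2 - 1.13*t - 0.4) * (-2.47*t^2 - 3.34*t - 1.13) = -1.2844*t^4 + 1.0543*t^3 + 4.1746*t^2 + 2.6129*t + 0.452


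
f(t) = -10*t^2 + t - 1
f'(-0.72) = 15.40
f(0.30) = -1.60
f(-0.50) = -4.00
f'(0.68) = -12.60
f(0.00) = -1.00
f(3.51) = -120.69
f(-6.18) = -389.10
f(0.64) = -4.46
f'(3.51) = -69.20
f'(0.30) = -5.00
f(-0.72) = -6.90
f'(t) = 1 - 20*t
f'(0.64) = -11.80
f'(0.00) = 1.00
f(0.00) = -1.00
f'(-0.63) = 13.60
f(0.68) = -4.94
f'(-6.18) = 124.60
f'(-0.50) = 11.00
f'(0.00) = 1.00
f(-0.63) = -5.60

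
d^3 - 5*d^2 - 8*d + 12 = (d - 6)*(d - 1)*(d + 2)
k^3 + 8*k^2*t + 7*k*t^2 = k*(k + t)*(k + 7*t)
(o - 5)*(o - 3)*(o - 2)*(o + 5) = o^4 - 5*o^3 - 19*o^2 + 125*o - 150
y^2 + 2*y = y*(y + 2)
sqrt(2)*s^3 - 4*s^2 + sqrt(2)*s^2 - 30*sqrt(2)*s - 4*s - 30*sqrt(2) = (s - 5*sqrt(2))*(s + 3*sqrt(2))*(sqrt(2)*s + sqrt(2))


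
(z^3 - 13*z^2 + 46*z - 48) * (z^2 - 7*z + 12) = z^5 - 20*z^4 + 149*z^3 - 526*z^2 + 888*z - 576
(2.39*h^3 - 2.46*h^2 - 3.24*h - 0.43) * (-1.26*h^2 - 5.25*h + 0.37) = -3.0114*h^5 - 9.4479*h^4 + 17.8817*h^3 + 16.6416*h^2 + 1.0587*h - 0.1591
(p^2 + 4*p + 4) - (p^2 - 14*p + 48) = 18*p - 44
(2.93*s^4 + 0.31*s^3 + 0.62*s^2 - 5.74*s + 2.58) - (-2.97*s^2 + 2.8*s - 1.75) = 2.93*s^4 + 0.31*s^3 + 3.59*s^2 - 8.54*s + 4.33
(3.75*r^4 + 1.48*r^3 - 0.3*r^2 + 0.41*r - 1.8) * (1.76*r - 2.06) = 6.6*r^5 - 5.1202*r^4 - 3.5768*r^3 + 1.3396*r^2 - 4.0126*r + 3.708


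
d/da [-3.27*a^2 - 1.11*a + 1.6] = -6.54*a - 1.11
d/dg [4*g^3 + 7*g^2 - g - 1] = 12*g^2 + 14*g - 1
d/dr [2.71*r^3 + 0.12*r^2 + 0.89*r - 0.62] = 8.13*r^2 + 0.24*r + 0.89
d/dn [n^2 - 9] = 2*n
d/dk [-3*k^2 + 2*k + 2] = 2 - 6*k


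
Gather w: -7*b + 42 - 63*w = -7*b - 63*w + 42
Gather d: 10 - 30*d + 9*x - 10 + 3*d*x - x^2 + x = d*(3*x - 30) - x^2 + 10*x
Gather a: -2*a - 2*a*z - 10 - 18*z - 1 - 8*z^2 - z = a*(-2*z - 2) - 8*z^2 - 19*z - 11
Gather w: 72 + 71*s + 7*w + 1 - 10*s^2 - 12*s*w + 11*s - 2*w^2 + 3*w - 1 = -10*s^2 + 82*s - 2*w^2 + w*(10 - 12*s) + 72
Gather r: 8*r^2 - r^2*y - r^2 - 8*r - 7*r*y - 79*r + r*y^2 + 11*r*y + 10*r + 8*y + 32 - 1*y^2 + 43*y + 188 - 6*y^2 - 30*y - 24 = r^2*(7 - y) + r*(y^2 + 4*y - 77) - 7*y^2 + 21*y + 196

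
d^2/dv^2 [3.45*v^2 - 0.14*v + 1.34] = 6.90000000000000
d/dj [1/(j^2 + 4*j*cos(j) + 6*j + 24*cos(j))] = 2*(2*j*sin(j) - j + 12*sin(j) - 2*cos(j) - 3)/((j + 6)^2*(j + 4*cos(j))^2)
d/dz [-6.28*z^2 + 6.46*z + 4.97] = 6.46 - 12.56*z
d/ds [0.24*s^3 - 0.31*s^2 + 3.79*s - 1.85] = 0.72*s^2 - 0.62*s + 3.79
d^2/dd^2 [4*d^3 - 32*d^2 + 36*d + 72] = 24*d - 64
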